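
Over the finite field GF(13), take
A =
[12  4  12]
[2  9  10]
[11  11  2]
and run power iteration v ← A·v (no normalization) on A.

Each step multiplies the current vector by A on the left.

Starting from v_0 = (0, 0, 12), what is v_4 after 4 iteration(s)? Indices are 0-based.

v_0 = (0, 0, 12).
v_1 = A·v_0 = (1, 3, 11).
v_2 = A·v_1 = (0, 9, 1).
v_3 = A·v_2 = (9, 0, 10).
v_4 = A·v_3 = (7, 1, 2).

v_4 = (7, 1, 2)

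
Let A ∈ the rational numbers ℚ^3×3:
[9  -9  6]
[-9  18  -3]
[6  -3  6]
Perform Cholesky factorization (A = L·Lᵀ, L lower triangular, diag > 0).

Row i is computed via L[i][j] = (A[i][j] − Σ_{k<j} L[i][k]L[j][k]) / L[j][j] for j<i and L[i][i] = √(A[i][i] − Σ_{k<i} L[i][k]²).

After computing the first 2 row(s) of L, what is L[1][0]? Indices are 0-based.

L[1][0] = -3

Step 1: L[0][0] = √(9) = 3.
  L[1][0] = (-9) / L[0][0] = -3.
Step 2: L[1][1] = √(9) = 3.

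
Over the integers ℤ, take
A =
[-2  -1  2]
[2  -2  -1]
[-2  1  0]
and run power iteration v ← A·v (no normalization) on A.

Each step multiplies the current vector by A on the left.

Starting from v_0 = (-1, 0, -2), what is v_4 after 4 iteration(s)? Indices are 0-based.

v_4 = (-64, -30, 28)

v_0 = (-1, 0, -2).
v_1 = A·v_0 = (-2, 0, 2).
v_2 = A·v_1 = (8, -6, 4).
v_3 = A·v_2 = (-2, 24, -22).
v_4 = A·v_3 = (-64, -30, 28).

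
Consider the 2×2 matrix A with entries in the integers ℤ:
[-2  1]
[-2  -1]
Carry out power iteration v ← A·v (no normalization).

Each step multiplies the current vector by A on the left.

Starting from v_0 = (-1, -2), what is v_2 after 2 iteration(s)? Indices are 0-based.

v_2 = (4, -4)

v_0 = (-1, -2).
v_1 = A·v_0 = (0, 4).
v_2 = A·v_1 = (4, -4).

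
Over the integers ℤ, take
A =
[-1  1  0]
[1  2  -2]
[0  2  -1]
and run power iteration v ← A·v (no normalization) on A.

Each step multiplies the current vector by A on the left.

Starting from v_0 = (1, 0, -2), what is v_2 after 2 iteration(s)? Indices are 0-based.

v_2 = (6, 5, 8)

v_0 = (1, 0, -2).
v_1 = A·v_0 = (-1, 5, 2).
v_2 = A·v_1 = (6, 5, 8).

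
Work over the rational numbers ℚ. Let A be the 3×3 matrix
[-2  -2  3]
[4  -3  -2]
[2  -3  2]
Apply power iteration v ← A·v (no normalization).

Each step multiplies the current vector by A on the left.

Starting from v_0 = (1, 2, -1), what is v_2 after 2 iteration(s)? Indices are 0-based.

v_0 = (1, 2, -1).
v_1 = A·v_0 = (-9, 0, -6).
v_2 = A·v_1 = (0, -24, -30).

v_2 = (0, -24, -30)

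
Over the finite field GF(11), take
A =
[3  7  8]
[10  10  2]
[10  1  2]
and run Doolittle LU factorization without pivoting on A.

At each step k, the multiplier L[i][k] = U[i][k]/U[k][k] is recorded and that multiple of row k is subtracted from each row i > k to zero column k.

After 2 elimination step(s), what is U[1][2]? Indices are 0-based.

U[1][2] = 1

k=0: U[0][0]=3
  eliminate (1,0): mult=7, new row 1: (0, 5, 1); set L[1][0]=7
  eliminate (2,0): mult=7, new row 2: (0, 7, 1); set L[2][0]=7
k=1: U[1][1]=5
  eliminate (2,1): mult=8, new row 2: (0, 0, 4); set L[2][1]=8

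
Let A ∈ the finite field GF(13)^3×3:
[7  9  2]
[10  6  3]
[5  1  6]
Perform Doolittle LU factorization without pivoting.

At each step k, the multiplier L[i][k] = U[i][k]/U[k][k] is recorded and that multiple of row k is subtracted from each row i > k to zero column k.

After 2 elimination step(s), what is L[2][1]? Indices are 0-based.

[col 0] pivot 7
  R1 -= 7*R0 → (0, 8, 2)  (L[1][0] := 7)
  R2 -= 10*R0 → (0, 2, 12)  (L[2][0] := 10)
[col 1] pivot 8
  R2 -= 10*R1 → (0, 0, 5)  (L[2][1] := 10)

L[2][1] = 10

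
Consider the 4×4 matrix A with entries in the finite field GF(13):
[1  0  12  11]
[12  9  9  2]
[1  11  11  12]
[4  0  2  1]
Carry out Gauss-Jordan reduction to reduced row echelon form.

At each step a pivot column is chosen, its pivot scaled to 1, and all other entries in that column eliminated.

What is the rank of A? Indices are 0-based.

step 1: normalize row 0 (÷1) = (1, 0, 12, 11)
  row 1: subtract 12×row0 = (0, 9, 8, 0)
  row 2: subtract 1×row0 = (0, 11, 12, 1)
  row 3: subtract 4×row0 = (0, 0, 6, 9)
step 2: normalize row 1 (÷9) = (0, 1, 11, 0)
  row 2: subtract 11×row1 = (0, 0, 8, 1)
step 3: normalize row 2 (÷8) = (0, 0, 1, 5)
  row 0: subtract 12×row2 = (1, 0, 0, 3)
  row 1: subtract 11×row2 = (0, 1, 0, 10)
  row 3: subtract 6×row2 = (0, 0, 0, 5)
step 4: normalize row 3 (÷5) = (0, 0, 0, 1)
  row 0: subtract 3×row3 = (1, 0, 0, 0)
  row 1: subtract 10×row3 = (0, 1, 0, 0)
  row 2: subtract 5×row3 = (0, 0, 1, 0)

rank = 4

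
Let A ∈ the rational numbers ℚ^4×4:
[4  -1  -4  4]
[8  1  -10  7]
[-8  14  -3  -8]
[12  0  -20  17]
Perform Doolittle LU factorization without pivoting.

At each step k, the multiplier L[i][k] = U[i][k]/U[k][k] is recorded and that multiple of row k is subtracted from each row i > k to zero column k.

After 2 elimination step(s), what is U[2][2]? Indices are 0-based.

[col 0] pivot 4
  R1 -= 2*R0 → (0, 3, -2, -1)  (L[1][0] := 2)
  R2 -= -2*R0 → (0, 12, -11, 0)  (L[2][0] := -2)
  R3 -= 3*R0 → (0, 3, -8, 5)  (L[3][0] := 3)
[col 1] pivot 3
  R2 -= 4*R1 → (0, 0, -3, 4)  (L[2][1] := 4)
  R3 -= 1*R1 → (0, 0, -6, 6)  (L[3][1] := 1)

U[2][2] = -3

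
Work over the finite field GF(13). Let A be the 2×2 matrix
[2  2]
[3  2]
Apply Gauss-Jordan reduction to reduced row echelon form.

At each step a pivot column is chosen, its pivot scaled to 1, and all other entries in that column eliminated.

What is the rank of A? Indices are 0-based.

rank = 2

[1] R0 /= 2  ⇒  (1, 1)
     R1 -= 3·R0  ⇒  (0, 12)
[2] R1 /= 12  ⇒  (0, 1)
     R0 -= 1·R1  ⇒  (1, 0)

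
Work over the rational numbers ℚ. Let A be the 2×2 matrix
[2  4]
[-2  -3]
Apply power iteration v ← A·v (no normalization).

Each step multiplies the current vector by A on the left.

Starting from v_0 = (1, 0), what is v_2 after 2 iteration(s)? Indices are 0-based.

v_2 = (-4, 2)

v_0 = (1, 0).
v_1 = A·v_0 = (2, -2).
v_2 = A·v_1 = (-4, 2).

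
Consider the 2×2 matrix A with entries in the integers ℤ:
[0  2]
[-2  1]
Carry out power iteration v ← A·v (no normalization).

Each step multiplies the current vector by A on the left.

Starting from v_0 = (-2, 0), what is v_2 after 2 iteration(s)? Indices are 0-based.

v_2 = (8, 4)

v_0 = (-2, 0).
v_1 = A·v_0 = (0, 4).
v_2 = A·v_1 = (8, 4).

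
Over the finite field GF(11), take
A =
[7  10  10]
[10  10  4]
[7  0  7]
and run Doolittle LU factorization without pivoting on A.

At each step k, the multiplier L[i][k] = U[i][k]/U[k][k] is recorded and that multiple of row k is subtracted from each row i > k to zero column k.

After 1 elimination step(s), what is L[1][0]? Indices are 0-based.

L[1][0] = 3

Step 1: pivot at (0,0) is 7.
  row1 ← row1 − (3)·row0  ⇒  L[1][0]=3, U row1=(0, 2, 7)
  row2 ← row2 − (1)·row0  ⇒  L[2][0]=1, U row2=(0, 1, 8)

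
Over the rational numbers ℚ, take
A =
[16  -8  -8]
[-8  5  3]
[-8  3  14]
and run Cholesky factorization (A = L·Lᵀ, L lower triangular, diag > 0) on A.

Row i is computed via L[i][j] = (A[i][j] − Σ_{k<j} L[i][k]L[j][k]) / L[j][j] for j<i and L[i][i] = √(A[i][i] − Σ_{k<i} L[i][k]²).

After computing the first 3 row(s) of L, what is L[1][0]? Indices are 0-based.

L[1][0] = -2

Step 1: L[0][0] = √(16) = 4.
  L[1][0] = (-8) / L[0][0] = -2.
Step 2: L[1][1] = √(1) = 1.
  L[2][0] = (-8) / L[0][0] = -2.
  L[2][1] = (-1) / L[1][1] = -1.
Step 3: L[2][2] = √(9) = 3.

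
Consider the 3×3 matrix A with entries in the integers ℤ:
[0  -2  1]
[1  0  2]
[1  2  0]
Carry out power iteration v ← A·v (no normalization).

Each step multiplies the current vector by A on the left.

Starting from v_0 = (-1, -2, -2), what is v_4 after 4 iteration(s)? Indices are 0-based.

v_4 = (11, -14, -14)

v_0 = (-1, -2, -2).
v_1 = A·v_0 = (2, -5, -5).
v_2 = A·v_1 = (5, -8, -8).
v_3 = A·v_2 = (8, -11, -11).
v_4 = A·v_3 = (11, -14, -14).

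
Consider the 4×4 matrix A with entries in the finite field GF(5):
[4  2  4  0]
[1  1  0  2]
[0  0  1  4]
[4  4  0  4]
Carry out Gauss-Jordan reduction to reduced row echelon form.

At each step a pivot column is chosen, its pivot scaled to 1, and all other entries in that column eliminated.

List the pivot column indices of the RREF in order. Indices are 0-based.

pivot columns: 0, 1, 2, 3

step 1: normalize row 0 (÷4) = (1, 3, 1, 0)
  row 1: subtract 1×row0 = (0, 3, 4, 2)
  row 3: subtract 4×row0 = (0, 2, 1, 4)
step 2: normalize row 1 (÷3) = (0, 1, 3, 4)
  row 0: subtract 3×row1 = (1, 0, 2, 3)
  row 3: subtract 2×row1 = (0, 0, 0, 1)
step 3: normalize row 2 (÷1) = (0, 0, 1, 4)
  row 0: subtract 2×row2 = (1, 0, 0, 0)
  row 1: subtract 3×row2 = (0, 1, 0, 2)
step 4: normalize row 3 (÷1) = (0, 0, 0, 1)
  row 1: subtract 2×row3 = (0, 1, 0, 0)
  row 2: subtract 4×row3 = (0, 0, 1, 0)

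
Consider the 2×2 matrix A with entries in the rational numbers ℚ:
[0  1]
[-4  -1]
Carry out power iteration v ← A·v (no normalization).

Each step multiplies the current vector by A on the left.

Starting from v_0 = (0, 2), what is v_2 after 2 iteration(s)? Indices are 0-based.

v_2 = (-2, -6)

v_0 = (0, 2).
v_1 = A·v_0 = (2, -2).
v_2 = A·v_1 = (-2, -6).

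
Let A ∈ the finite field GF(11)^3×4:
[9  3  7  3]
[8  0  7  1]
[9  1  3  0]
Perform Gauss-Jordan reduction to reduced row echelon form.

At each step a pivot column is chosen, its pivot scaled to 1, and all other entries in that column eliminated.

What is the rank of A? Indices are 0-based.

rank = 3

step 1: normalize row 0 (÷9) = (1, 4, 2, 4)
  row 1: subtract 8×row0 = (0, 1, 2, 2)
  row 2: subtract 9×row0 = (0, 9, 7, 8)
step 2: normalize row 1 (÷1) = (0, 1, 2, 2)
  row 0: subtract 4×row1 = (1, 0, 5, 7)
  row 2: subtract 9×row1 = (0, 0, 0, 1)
skip col 2 (zero from row 2)
step 3: normalize row 2 (÷1) = (0, 0, 0, 1)
  row 0: subtract 7×row2 = (1, 0, 5, 0)
  row 1: subtract 2×row2 = (0, 1, 2, 0)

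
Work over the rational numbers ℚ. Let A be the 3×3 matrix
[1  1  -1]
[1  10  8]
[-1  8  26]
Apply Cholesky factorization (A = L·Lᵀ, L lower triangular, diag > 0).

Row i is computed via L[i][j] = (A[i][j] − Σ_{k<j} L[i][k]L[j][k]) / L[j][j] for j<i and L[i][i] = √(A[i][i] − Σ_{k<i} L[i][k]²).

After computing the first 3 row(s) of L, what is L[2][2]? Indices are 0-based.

Step 1: L[0][0] = √(1) = 1.
  L[1][0] = (1) / L[0][0] = 1.
Step 2: L[1][1] = √(9) = 3.
  L[2][0] = (-1) / L[0][0] = -1.
  L[2][1] = (9) / L[1][1] = 3.
Step 3: L[2][2] = √(16) = 4.

L[2][2] = 4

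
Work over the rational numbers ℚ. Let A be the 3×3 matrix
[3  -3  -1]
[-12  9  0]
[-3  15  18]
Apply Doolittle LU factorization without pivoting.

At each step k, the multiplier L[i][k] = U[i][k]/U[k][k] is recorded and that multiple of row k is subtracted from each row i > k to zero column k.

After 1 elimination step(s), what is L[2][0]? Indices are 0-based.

L[2][0] = -1

[col 0] pivot 3
  R1 -= -4*R0 → (0, -3, -4)  (L[1][0] := -4)
  R2 -= -1*R0 → (0, 12, 17)  (L[2][0] := -1)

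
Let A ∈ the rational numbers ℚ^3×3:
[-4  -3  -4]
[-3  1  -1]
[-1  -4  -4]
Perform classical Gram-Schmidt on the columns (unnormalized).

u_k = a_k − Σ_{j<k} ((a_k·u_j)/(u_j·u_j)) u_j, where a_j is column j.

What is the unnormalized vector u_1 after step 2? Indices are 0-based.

u_1 = (-1, 5/2, -7/2)

Step 1: u_0 = a_0 = (-4, -3, -1).
Step 2: u_1 = a_1 − (1/2)·u_0 = (-1, 5/2, -7/2).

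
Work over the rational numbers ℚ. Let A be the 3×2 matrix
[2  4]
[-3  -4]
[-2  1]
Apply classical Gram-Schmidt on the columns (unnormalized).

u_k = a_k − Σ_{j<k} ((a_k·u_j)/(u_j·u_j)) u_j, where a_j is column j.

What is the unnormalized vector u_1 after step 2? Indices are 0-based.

Step 1: u_0 = a_0 = (2, -3, -2).
Step 2: u_1 = a_1 − (18/17)·u_0 = (32/17, -14/17, 53/17).

u_1 = (32/17, -14/17, 53/17)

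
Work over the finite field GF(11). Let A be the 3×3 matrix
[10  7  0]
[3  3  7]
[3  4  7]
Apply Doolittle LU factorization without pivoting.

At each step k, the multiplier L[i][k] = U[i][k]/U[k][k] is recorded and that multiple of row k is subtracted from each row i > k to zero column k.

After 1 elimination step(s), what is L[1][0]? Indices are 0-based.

L[1][0] = 8

[col 0] pivot 10
  R1 -= 8*R0 → (0, 2, 7)  (L[1][0] := 8)
  R2 -= 8*R0 → (0, 3, 7)  (L[2][0] := 8)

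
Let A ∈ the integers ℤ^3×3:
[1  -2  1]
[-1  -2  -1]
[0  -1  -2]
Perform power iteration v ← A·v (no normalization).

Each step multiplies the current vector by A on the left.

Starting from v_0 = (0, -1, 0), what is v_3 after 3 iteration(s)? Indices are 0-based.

v_0 = (0, -1, 0).
v_1 = A·v_0 = (2, 2, 1).
v_2 = A·v_1 = (-1, -7, -4).
v_3 = A·v_2 = (9, 19, 15).

v_3 = (9, 19, 15)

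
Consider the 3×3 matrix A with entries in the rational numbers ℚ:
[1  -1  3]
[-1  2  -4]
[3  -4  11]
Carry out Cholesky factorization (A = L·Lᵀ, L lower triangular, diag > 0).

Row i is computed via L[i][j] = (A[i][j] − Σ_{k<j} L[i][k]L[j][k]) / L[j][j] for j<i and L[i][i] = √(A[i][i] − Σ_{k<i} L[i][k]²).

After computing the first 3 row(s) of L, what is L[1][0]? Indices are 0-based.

Step 1: L[0][0] = √(1) = 1.
  L[1][0] = (-1) / L[0][0] = -1.
Step 2: L[1][1] = √(1) = 1.
  L[2][0] = (3) / L[0][0] = 3.
  L[2][1] = (-1) / L[1][1] = -1.
Step 3: L[2][2] = √(1) = 1.

L[1][0] = -1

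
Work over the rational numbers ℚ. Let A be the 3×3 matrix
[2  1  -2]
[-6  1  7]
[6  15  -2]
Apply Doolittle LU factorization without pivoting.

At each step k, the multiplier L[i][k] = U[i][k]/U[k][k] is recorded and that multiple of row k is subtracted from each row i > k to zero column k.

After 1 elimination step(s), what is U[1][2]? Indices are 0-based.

U[1][2] = 1

Step 1: pivot at (0,0) is 2.
  row1 ← row1 − (-3)·row0  ⇒  L[1][0]=-3, U row1=(0, 4, 1)
  row2 ← row2 − (3)·row0  ⇒  L[2][0]=3, U row2=(0, 12, 4)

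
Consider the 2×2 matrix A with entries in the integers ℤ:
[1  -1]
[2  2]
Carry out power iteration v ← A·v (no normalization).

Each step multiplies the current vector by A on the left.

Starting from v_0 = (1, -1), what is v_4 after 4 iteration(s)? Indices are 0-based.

v_4 = (-14, 20)

v_0 = (1, -1).
v_1 = A·v_0 = (2, 0).
v_2 = A·v_1 = (2, 4).
v_3 = A·v_2 = (-2, 12).
v_4 = A·v_3 = (-14, 20).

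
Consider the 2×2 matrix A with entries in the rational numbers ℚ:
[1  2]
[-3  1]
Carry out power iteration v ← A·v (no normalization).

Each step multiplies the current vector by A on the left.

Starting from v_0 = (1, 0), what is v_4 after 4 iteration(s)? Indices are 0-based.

v_4 = (1, 60)

v_0 = (1, 0).
v_1 = A·v_0 = (1, -3).
v_2 = A·v_1 = (-5, -6).
v_3 = A·v_2 = (-17, 9).
v_4 = A·v_3 = (1, 60).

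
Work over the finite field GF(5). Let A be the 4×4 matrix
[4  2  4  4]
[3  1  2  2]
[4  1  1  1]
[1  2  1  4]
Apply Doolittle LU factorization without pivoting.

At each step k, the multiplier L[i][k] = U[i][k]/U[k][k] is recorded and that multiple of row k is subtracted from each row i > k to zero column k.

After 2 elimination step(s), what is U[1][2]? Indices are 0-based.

U[1][2] = 4

[col 0] pivot 4
  R1 -= 2*R0 → (0, 2, 4, 4)  (L[1][0] := 2)
  R2 -= 1*R0 → (0, 4, 2, 2)  (L[2][0] := 1)
  R3 -= 4*R0 → (0, 4, 0, 3)  (L[3][0] := 4)
[col 1] pivot 2
  R2 -= 2*R1 → (0, 0, 4, 4)  (L[2][1] := 2)
  R3 -= 2*R1 → (0, 0, 2, 0)  (L[3][1] := 2)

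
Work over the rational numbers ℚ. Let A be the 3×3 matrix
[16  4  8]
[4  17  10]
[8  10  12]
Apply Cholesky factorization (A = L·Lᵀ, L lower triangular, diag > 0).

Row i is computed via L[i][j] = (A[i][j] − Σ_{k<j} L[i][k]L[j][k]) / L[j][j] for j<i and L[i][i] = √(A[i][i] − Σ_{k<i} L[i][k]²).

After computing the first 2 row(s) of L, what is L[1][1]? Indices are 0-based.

L[1][1] = 4

Step 1: L[0][0] = √(16) = 4.
  L[1][0] = (4) / L[0][0] = 1.
Step 2: L[1][1] = √(16) = 4.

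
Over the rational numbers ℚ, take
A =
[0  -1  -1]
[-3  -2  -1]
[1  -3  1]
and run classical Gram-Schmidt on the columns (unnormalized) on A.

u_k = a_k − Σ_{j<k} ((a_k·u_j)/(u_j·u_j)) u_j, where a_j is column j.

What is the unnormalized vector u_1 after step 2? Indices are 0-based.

u_1 = (-1, -11/10, -33/10)

Step 1: u_0 = a_0 = (0, -3, 1).
Step 2: u_1 = a_1 − (3/10)·u_0 = (-1, -11/10, -33/10).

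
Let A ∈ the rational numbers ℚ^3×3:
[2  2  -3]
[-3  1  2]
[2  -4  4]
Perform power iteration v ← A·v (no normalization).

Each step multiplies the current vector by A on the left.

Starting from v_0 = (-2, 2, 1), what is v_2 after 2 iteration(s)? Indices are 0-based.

v_2 = (38, 3, -78)

v_0 = (-2, 2, 1).
v_1 = A·v_0 = (-3, 10, -8).
v_2 = A·v_1 = (38, 3, -78).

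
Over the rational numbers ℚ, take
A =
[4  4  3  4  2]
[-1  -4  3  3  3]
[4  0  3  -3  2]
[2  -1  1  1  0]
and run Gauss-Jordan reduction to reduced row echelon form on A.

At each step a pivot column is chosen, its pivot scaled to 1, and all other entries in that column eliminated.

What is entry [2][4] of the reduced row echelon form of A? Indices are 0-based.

M[2][4] = 386/329

[1] R0 /= 4  ⇒  (1, 1, 3/4, 1, 1/2)
     R1 -= -1·R0  ⇒  (0, -3, 15/4, 4, 7/2)
     R2 -= 4·R0  ⇒  (0, -4, 0, -7, 0)
     R3 -= 2·R0  ⇒  (0, -3, -1/2, -1, -1)
[2] R1 /= -3  ⇒  (0, 1, -5/4, -4/3, -7/6)
     R0 -= 1·R1  ⇒  (1, 0, 2, 7/3, 5/3)
     R2 -= -4·R1  ⇒  (0, 0, -5, -37/3, -14/3)
     R3 -= -3·R1  ⇒  (0, 0, -17/4, -5, -9/2)
[3] R2 /= -5  ⇒  (0, 0, 1, 37/15, 14/15)
     R0 -= 2·R2  ⇒  (1, 0, 0, -13/5, -1/5)
     R1 -= -5/4·R2  ⇒  (0, 1, 0, 7/4, 0)
     R3 -= -17/4·R2  ⇒  (0, 0, 0, 329/60, -8/15)
[4] R3 /= 329/60  ⇒  (0, 0, 0, 1, -32/329)
     R0 -= -13/5·R3  ⇒  (1, 0, 0, 0, -149/329)
     R1 -= 7/4·R3  ⇒  (0, 1, 0, 0, 8/47)
     R2 -= 37/15·R3  ⇒  (0, 0, 1, 0, 386/329)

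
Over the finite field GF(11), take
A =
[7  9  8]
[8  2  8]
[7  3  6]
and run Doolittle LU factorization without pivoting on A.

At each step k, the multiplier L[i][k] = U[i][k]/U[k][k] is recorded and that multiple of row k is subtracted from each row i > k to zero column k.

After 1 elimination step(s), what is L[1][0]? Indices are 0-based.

L[1][0] = 9

[col 0] pivot 7
  R1 -= 9*R0 → (0, 9, 2)  (L[1][0] := 9)
  R2 -= 1*R0 → (0, 5, 9)  (L[2][0] := 1)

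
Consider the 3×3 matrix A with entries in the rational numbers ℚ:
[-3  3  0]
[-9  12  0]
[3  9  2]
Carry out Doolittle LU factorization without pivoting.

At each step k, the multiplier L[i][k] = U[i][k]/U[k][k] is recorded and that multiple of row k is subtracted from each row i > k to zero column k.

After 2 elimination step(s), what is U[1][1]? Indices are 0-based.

Step 1: pivot at (0,0) is -3.
  row1 ← row1 − (3)·row0  ⇒  L[1][0]=3, U row1=(0, 3, 0)
  row2 ← row2 − (-1)·row0  ⇒  L[2][0]=-1, U row2=(0, 12, 2)
Step 2: pivot at (1,1) is 3.
  row2 ← row2 − (4)·row1  ⇒  L[2][1]=4, U row2=(0, 0, 2)

U[1][1] = 3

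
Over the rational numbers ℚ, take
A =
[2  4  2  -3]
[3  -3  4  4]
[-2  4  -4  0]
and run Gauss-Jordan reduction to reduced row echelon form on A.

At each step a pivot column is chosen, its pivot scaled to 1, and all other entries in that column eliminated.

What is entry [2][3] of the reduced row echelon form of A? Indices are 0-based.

pivot(0,0)=2: scale R0 → (1, 2, 1, -3/2)
  clear (1,0): R1 −= (3)R0 → (0, -9, 1, 17/2)
  clear (2,0): R2 −= (-2)R0 → (0, 8, -2, -3)
pivot(1,1)=-9: scale R1 → (0, 1, -1/9, -17/18)
  clear (0,1): R0 −= (2)R1 → (1, 0, 11/9, 7/18)
  clear (2,1): R2 −= (8)R1 → (0, 0, -10/9, 41/9)
pivot(2,2)=-10/9: scale R2 → (0, 0, 1, -41/10)
  clear (0,2): R0 −= (11/9)R2 → (1, 0, 0, 27/5)
  clear (1,2): R1 −= (-1/9)R2 → (0, 1, 0, -7/5)

M[2][3] = -41/10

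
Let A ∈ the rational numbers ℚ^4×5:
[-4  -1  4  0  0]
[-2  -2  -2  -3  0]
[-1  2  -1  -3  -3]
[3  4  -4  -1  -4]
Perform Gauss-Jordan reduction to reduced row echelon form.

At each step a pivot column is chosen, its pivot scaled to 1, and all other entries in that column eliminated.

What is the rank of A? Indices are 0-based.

step 1: normalize row 0 (÷-4) = (1, 1/4, -1, 0, 0)
  row 1: subtract -2×row0 = (0, -3/2, -4, -3, 0)
  row 2: subtract -1×row0 = (0, 9/4, -2, -3, -3)
  row 3: subtract 3×row0 = (0, 13/4, -1, -1, -4)
step 2: normalize row 1 (÷-3/2) = (0, 1, 8/3, 2, 0)
  row 0: subtract 1/4×row1 = (1, 0, -5/3, -1/2, 0)
  row 2: subtract 9/4×row1 = (0, 0, -8, -15/2, -3)
  row 3: subtract 13/4×row1 = (0, 0, -29/3, -15/2, -4)
step 3: normalize row 2 (÷-8) = (0, 0, 1, 15/16, 3/8)
  row 0: subtract -5/3×row2 = (1, 0, 0, 17/16, 5/8)
  row 1: subtract 8/3×row2 = (0, 1, 0, -1/2, -1)
  row 3: subtract -29/3×row2 = (0, 0, 0, 25/16, -3/8)
step 4: normalize row 3 (÷25/16) = (0, 0, 0, 1, -6/25)
  row 0: subtract 17/16×row3 = (1, 0, 0, 0, 22/25)
  row 1: subtract -1/2×row3 = (0, 1, 0, 0, -28/25)
  row 2: subtract 15/16×row3 = (0, 0, 1, 0, 3/5)

rank = 4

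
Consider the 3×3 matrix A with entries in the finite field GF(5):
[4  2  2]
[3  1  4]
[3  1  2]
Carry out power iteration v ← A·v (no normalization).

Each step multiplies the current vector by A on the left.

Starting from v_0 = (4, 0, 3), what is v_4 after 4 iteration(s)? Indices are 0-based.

v_0 = (4, 0, 3).
v_1 = A·v_0 = (2, 4, 3).
v_2 = A·v_1 = (2, 2, 1).
v_3 = A·v_2 = (4, 2, 0).
v_4 = A·v_3 = (0, 4, 4).

v_4 = (0, 4, 4)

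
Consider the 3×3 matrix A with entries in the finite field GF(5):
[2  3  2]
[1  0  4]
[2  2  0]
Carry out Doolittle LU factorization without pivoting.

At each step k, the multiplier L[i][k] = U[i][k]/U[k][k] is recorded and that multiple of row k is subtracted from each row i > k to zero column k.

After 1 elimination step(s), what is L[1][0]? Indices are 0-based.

[col 0] pivot 2
  R1 -= 3*R0 → (0, 1, 3)  (L[1][0] := 3)
  R2 -= 1*R0 → (0, 4, 3)  (L[2][0] := 1)

L[1][0] = 3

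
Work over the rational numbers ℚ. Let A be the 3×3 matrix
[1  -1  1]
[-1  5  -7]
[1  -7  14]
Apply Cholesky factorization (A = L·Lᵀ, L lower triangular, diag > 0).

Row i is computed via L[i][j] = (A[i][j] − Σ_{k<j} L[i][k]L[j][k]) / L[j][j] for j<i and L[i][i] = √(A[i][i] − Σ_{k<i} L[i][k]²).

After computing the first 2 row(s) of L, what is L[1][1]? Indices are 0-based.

L[1][1] = 2

Step 1: L[0][0] = √(1) = 1.
  L[1][0] = (-1) / L[0][0] = -1.
Step 2: L[1][1] = √(4) = 2.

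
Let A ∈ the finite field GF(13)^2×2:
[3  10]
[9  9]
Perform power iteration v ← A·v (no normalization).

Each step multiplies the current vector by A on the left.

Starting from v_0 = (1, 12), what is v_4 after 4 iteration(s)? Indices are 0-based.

v_0 = (1, 12).
v_1 = A·v_0 = (6, 0).
v_2 = A·v_1 = (5, 2).
v_3 = A·v_2 = (9, 11).
v_4 = A·v_3 = (7, 11).

v_4 = (7, 11)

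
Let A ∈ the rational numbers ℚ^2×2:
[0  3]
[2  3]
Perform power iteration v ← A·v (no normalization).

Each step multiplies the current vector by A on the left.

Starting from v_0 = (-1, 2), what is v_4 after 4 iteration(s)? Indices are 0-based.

v_4 = (288, 432)

v_0 = (-1, 2).
v_1 = A·v_0 = (6, 4).
v_2 = A·v_1 = (12, 24).
v_3 = A·v_2 = (72, 96).
v_4 = A·v_3 = (288, 432).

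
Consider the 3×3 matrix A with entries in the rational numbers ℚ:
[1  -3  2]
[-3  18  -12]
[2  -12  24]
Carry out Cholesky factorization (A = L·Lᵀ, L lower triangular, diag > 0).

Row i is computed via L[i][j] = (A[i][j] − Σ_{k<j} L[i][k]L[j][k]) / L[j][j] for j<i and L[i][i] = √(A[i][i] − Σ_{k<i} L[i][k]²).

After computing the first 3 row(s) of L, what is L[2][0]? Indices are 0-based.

Step 1: L[0][0] = √(1) = 1.
  L[1][0] = (-3) / L[0][0] = -3.
Step 2: L[1][1] = √(9) = 3.
  L[2][0] = (2) / L[0][0] = 2.
  L[2][1] = (-6) / L[1][1] = -2.
Step 3: L[2][2] = √(16) = 4.

L[2][0] = 2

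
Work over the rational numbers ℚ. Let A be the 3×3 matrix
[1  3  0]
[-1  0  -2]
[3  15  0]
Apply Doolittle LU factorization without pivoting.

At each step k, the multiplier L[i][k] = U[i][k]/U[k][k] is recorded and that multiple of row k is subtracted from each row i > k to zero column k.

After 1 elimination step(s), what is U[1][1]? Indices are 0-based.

U[1][1] = 3

[col 0] pivot 1
  R1 -= -1*R0 → (0, 3, -2)  (L[1][0] := -1)
  R2 -= 3*R0 → (0, 6, 0)  (L[2][0] := 3)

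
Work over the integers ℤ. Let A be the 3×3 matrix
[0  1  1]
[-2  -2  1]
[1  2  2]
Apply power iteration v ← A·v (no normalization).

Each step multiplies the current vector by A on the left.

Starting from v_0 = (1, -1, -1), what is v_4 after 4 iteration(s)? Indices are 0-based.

v_0 = (1, -1, -1).
v_1 = A·v_0 = (-2, -1, -3).
v_2 = A·v_1 = (-4, 3, -10).
v_3 = A·v_2 = (-7, -8, -18).
v_4 = A·v_3 = (-26, 12, -59).

v_4 = (-26, 12, -59)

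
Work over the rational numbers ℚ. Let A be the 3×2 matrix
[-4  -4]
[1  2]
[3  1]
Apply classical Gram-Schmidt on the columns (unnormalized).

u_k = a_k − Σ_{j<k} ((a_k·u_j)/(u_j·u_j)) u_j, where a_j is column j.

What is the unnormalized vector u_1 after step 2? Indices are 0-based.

Step 1: u_0 = a_0 = (-4, 1, 3).
Step 2: u_1 = a_1 − (21/26)·u_0 = (-10/13, 31/26, -37/26).

u_1 = (-10/13, 31/26, -37/26)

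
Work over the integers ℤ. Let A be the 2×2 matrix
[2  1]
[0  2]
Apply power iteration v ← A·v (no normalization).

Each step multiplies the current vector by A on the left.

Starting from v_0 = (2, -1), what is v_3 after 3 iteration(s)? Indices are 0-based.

v_0 = (2, -1).
v_1 = A·v_0 = (3, -2).
v_2 = A·v_1 = (4, -4).
v_3 = A·v_2 = (4, -8).

v_3 = (4, -8)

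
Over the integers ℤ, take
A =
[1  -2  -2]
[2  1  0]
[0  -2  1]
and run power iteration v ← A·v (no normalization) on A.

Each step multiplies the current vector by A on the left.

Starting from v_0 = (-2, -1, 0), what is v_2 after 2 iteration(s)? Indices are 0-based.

v_0 = (-2, -1, 0).
v_1 = A·v_0 = (0, -5, 2).
v_2 = A·v_1 = (6, -5, 12).

v_2 = (6, -5, 12)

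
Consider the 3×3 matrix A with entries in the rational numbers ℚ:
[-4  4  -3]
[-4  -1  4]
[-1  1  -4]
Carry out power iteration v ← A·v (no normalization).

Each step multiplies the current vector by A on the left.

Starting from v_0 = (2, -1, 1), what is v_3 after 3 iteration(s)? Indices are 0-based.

v_0 = (2, -1, 1).
v_1 = A·v_0 = (-15, -3, -7).
v_2 = A·v_1 = (69, 35, 40).
v_3 = A·v_2 = (-256, -151, -194).

v_3 = (-256, -151, -194)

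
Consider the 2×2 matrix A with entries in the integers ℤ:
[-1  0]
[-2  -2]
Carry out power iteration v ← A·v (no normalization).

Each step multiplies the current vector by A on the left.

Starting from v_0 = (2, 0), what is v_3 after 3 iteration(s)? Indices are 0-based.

v_0 = (2, 0).
v_1 = A·v_0 = (-2, -4).
v_2 = A·v_1 = (2, 12).
v_3 = A·v_2 = (-2, -28).

v_3 = (-2, -28)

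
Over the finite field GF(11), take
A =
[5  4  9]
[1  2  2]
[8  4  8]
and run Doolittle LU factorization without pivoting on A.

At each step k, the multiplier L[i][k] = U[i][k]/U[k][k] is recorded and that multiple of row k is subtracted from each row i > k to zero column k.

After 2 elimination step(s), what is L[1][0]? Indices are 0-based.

L[1][0] = 9

[col 0] pivot 5
  R1 -= 9*R0 → (0, 10, 9)  (L[1][0] := 9)
  R2 -= 6*R0 → (0, 2, 9)  (L[2][0] := 6)
[col 1] pivot 10
  R2 -= 9*R1 → (0, 0, 5)  (L[2][1] := 9)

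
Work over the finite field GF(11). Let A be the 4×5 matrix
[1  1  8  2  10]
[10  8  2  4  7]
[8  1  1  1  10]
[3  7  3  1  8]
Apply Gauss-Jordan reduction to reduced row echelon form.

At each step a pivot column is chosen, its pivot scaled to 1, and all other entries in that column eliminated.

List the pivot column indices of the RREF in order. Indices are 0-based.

pivot(0,0)=1: scale R0 → (1, 1, 8, 2, 10)
  clear (1,0): R1 −= (10)R0 → (0, 9, 10, 6, 6)
  clear (2,0): R2 −= (8)R0 → (0, 4, 3, 7, 7)
  clear (3,0): R3 −= (3)R0 → (0, 4, 1, 6, 0)
pivot(1,1)=9: scale R1 → (0, 1, 6, 8, 8)
  clear (0,1): R0 −= (1)R1 → (1, 0, 2, 5, 2)
  clear (2,1): R2 −= (4)R1 → (0, 0, 1, 8, 8)
  clear (3,1): R3 −= (4)R1 → (0, 0, 10, 7, 1)
pivot(2,2)=1: scale R2 → (0, 0, 1, 8, 8)
  clear (0,2): R0 −= (2)R2 → (1, 0, 0, 0, 8)
  clear (1,2): R1 −= (6)R2 → (0, 1, 0, 4, 4)
  clear (3,2): R3 −= (10)R2 → (0, 0, 0, 4, 9)
pivot(3,3)=4: scale R3 → (0, 0, 0, 1, 5)
  clear (1,3): R1 −= (4)R3 → (0, 1, 0, 0, 6)
  clear (2,3): R2 −= (8)R3 → (0, 0, 1, 0, 1)

pivot columns: 0, 1, 2, 3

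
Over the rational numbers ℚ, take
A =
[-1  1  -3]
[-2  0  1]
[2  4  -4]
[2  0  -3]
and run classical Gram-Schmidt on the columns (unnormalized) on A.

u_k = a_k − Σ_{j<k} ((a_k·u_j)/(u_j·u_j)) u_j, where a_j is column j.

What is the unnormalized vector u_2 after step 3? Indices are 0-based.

u_2 = (-112/43, -1/43, 28/43, -85/43)

Step 1: u_0 = a_0 = (-1, -2, 2, 2).
Step 2: u_1 = a_1 − (7/13)·u_0 = (20/13, 14/13, 38/13, -14/13).
Step 3: u_2 = a_2 − (-1)·u_0 − (-39/43)·u_1 = (-112/43, -1/43, 28/43, -85/43).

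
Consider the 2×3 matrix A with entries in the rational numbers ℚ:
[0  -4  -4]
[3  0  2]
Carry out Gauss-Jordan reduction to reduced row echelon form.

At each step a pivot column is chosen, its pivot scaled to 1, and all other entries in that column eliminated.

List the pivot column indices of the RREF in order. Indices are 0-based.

pivot columns: 0, 1

[1] R0 <-> R1
[1] R0 /= 3  ⇒  (1, 0, 2/3)
[2] R1 /= -4  ⇒  (0, 1, 1)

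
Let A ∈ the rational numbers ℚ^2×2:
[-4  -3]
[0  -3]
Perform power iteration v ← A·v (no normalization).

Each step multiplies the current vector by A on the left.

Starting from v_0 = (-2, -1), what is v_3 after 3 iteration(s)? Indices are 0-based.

v_3 = (239, 27)

v_0 = (-2, -1).
v_1 = A·v_0 = (11, 3).
v_2 = A·v_1 = (-53, -9).
v_3 = A·v_2 = (239, 27).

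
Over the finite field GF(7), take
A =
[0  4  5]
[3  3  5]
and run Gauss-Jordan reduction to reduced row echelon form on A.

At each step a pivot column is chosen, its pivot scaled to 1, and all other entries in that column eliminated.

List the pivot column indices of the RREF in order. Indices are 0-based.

pivot(0,0): swap R0↔R1
pivot(0,0)=3: scale R0 → (1, 1, 4)
pivot(1,1)=4: scale R1 → (0, 1, 3)
  clear (0,1): R0 −= (1)R1 → (1, 0, 1)

pivot columns: 0, 1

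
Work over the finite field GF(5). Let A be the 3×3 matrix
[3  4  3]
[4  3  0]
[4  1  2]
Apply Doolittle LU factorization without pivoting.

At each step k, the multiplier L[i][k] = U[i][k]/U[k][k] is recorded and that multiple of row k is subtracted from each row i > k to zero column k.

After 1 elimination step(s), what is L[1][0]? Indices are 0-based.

L[1][0] = 3

[col 0] pivot 3
  R1 -= 3*R0 → (0, 1, 1)  (L[1][0] := 3)
  R2 -= 3*R0 → (0, 4, 3)  (L[2][0] := 3)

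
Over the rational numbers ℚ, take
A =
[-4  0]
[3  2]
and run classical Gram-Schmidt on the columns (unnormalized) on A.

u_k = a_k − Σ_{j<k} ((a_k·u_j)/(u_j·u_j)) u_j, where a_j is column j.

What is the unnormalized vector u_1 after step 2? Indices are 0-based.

u_1 = (24/25, 32/25)

Step 1: u_0 = a_0 = (-4, 3).
Step 2: u_1 = a_1 − (6/25)·u_0 = (24/25, 32/25).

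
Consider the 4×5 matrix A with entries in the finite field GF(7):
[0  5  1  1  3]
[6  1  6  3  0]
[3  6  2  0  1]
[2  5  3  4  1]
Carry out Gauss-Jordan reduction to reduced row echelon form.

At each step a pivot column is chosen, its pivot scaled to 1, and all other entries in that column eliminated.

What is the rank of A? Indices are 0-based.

rank = 4

step 1: exchange rows 0,1
step 1: normalize row 0 (÷6) = (1, 6, 1, 4, 0)
  row 2: subtract 3×row0 = (0, 2, 6, 2, 1)
  row 3: subtract 2×row0 = (0, 0, 1, 3, 1)
step 2: normalize row 1 (÷5) = (0, 1, 3, 3, 2)
  row 0: subtract 6×row1 = (1, 0, 4, 0, 2)
  row 2: subtract 2×row1 = (0, 0, 0, 3, 4)
step 3: exchange rows 2,3
step 3: normalize row 2 (÷1) = (0, 0, 1, 3, 1)
  row 0: subtract 4×row2 = (1, 0, 0, 2, 5)
  row 1: subtract 3×row2 = (0, 1, 0, 1, 6)
step 4: normalize row 3 (÷3) = (0, 0, 0, 1, 6)
  row 0: subtract 2×row3 = (1, 0, 0, 0, 0)
  row 1: subtract 1×row3 = (0, 1, 0, 0, 0)
  row 2: subtract 3×row3 = (0, 0, 1, 0, 4)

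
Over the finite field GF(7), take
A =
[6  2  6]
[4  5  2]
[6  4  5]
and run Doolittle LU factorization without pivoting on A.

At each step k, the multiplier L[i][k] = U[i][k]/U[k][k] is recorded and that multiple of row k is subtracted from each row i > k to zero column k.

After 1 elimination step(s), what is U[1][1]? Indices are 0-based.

[col 0] pivot 6
  R1 -= 3*R0 → (0, 6, 5)  (L[1][0] := 3)
  R2 -= 1*R0 → (0, 2, 6)  (L[2][0] := 1)

U[1][1] = 6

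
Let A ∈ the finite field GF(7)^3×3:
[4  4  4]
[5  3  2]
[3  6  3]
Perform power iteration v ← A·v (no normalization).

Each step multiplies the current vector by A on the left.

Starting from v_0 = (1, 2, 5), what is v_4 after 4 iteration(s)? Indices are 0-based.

v_4 = (3, 3, 2)

v_0 = (1, 2, 5).
v_1 = A·v_0 = (4, 0, 2).
v_2 = A·v_1 = (3, 3, 4).
v_3 = A·v_2 = (5, 4, 4).
v_4 = A·v_3 = (3, 3, 2).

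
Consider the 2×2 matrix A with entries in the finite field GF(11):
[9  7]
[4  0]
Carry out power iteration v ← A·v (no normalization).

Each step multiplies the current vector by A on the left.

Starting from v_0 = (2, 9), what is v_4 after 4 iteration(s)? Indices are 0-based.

v_4 = (3, 9)

v_0 = (2, 9).
v_1 = A·v_0 = (4, 8).
v_2 = A·v_1 = (4, 5).
v_3 = A·v_2 = (5, 5).
v_4 = A·v_3 = (3, 9).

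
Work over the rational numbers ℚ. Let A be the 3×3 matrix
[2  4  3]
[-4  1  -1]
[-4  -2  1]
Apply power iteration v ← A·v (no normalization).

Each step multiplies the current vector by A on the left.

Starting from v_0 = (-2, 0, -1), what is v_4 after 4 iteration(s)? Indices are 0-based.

v_4 = (-767, -972, -925)

v_0 = (-2, 0, -1).
v_1 = A·v_0 = (-7, 9, 7).
v_2 = A·v_1 = (43, 30, 17).
v_3 = A·v_2 = (257, -159, -215).
v_4 = A·v_3 = (-767, -972, -925).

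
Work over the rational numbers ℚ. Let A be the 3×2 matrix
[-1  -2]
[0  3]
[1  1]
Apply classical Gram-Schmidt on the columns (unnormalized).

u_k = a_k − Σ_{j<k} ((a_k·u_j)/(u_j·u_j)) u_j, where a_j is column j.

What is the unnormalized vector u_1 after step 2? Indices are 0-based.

Step 1: u_0 = a_0 = (-1, 0, 1).
Step 2: u_1 = a_1 − (3/2)·u_0 = (-1/2, 3, -1/2).

u_1 = (-1/2, 3, -1/2)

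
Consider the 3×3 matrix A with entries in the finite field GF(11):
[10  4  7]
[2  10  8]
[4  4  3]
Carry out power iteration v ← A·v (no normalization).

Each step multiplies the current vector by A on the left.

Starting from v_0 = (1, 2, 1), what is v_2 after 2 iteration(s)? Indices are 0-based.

v_0 = (1, 2, 1).
v_1 = A·v_0 = (3, 8, 4).
v_2 = A·v_1 = (2, 8, 1).

v_2 = (2, 8, 1)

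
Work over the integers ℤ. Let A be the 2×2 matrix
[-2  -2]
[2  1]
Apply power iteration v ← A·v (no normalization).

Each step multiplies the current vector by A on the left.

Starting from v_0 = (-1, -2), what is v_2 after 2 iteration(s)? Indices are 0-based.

v_0 = (-1, -2).
v_1 = A·v_0 = (6, -4).
v_2 = A·v_1 = (-4, 8).

v_2 = (-4, 8)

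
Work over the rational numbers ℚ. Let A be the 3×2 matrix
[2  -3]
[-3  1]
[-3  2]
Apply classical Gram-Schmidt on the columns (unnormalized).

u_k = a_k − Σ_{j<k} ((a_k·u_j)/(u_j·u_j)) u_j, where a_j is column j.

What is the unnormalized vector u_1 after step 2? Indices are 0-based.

Step 1: u_0 = a_0 = (2, -3, -3).
Step 2: u_1 = a_1 − (-15/22)·u_0 = (-18/11, -23/22, -1/22).

u_1 = (-18/11, -23/22, -1/22)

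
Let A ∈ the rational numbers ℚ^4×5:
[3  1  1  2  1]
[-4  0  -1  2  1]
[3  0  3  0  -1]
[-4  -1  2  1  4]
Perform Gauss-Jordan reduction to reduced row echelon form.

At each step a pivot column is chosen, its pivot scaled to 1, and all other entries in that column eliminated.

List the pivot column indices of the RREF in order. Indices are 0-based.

[1] R0 /= 3  ⇒  (1, 1/3, 1/3, 2/3, 1/3)
     R1 -= -4·R0  ⇒  (0, 4/3, 1/3, 14/3, 7/3)
     R2 -= 3·R0  ⇒  (0, -1, 2, -2, -2)
     R3 -= -4·R0  ⇒  (0, 1/3, 10/3, 11/3, 16/3)
[2] R1 /= 4/3  ⇒  (0, 1, 1/4, 7/2, 7/4)
     R0 -= 1/3·R1  ⇒  (1, 0, 1/4, -1/2, -1/4)
     R2 -= -1·R1  ⇒  (0, 0, 9/4, 3/2, -1/4)
     R3 -= 1/3·R1  ⇒  (0, 0, 13/4, 5/2, 19/4)
[3] R2 /= 9/4  ⇒  (0, 0, 1, 2/3, -1/9)
     R0 -= 1/4·R2  ⇒  (1, 0, 0, -2/3, -2/9)
     R1 -= 1/4·R2  ⇒  (0, 1, 0, 10/3, 16/9)
     R3 -= 13/4·R2  ⇒  (0, 0, 0, 1/3, 46/9)
[4] R3 /= 1/3  ⇒  (0, 0, 0, 1, 46/3)
     R0 -= -2/3·R3  ⇒  (1, 0, 0, 0, 10)
     R1 -= 10/3·R3  ⇒  (0, 1, 0, 0, -148/3)
     R2 -= 2/3·R3  ⇒  (0, 0, 1, 0, -31/3)

pivot columns: 0, 1, 2, 3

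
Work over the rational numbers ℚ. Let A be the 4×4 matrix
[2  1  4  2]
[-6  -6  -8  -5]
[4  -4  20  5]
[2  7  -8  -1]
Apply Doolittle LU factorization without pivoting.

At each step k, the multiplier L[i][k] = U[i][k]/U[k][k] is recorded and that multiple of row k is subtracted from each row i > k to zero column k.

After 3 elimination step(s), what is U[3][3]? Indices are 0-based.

U[3][3] = -2

k=0: U[0][0]=2
  eliminate (1,0): mult=-3, new row 1: (0, -3, 4, 1); set L[1][0]=-3
  eliminate (2,0): mult=2, new row 2: (0, -6, 12, 1); set L[2][0]=2
  eliminate (3,0): mult=1, new row 3: (0, 6, -12, -3); set L[3][0]=1
k=1: U[1][1]=-3
  eliminate (2,1): mult=2, new row 2: (0, 0, 4, -1); set L[2][1]=2
  eliminate (3,1): mult=-2, new row 3: (0, 0, -4, -1); set L[3][1]=-2
k=2: U[2][2]=4
  eliminate (3,2): mult=-1, new row 3: (0, 0, 0, -2); set L[3][2]=-1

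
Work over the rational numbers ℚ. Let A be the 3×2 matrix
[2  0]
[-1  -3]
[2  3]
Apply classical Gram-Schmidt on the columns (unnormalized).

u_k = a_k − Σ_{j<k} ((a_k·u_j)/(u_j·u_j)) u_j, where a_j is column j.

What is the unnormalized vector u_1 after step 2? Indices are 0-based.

u_1 = (-2, -2, 1)

Step 1: u_0 = a_0 = (2, -1, 2).
Step 2: u_1 = a_1 − (1)·u_0 = (-2, -2, 1).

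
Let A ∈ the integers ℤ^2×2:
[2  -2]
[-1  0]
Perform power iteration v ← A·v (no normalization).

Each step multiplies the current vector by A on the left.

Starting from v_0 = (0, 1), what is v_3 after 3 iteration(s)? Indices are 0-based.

v_3 = (-12, 4)

v_0 = (0, 1).
v_1 = A·v_0 = (-2, 0).
v_2 = A·v_1 = (-4, 2).
v_3 = A·v_2 = (-12, 4).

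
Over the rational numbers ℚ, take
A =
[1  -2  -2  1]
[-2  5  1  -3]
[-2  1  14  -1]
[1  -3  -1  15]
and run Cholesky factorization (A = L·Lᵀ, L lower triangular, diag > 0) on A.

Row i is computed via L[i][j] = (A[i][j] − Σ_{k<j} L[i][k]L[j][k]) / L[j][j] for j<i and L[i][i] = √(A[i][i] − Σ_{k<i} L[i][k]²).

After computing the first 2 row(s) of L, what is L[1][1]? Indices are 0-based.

L[1][1] = 1

Step 1: L[0][0] = √(1) = 1.
  L[1][0] = (-2) / L[0][0] = -2.
Step 2: L[1][1] = √(1) = 1.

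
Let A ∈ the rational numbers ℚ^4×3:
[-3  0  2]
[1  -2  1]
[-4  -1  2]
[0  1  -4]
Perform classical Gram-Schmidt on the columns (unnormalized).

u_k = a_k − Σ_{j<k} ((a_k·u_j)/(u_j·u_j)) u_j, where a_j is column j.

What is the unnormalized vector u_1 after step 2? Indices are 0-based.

u_1 = (3/13, -27/13, -9/13, 1)

Step 1: u_0 = a_0 = (-3, 1, -4, 0).
Step 2: u_1 = a_1 − (1/13)·u_0 = (3/13, -27/13, -9/13, 1).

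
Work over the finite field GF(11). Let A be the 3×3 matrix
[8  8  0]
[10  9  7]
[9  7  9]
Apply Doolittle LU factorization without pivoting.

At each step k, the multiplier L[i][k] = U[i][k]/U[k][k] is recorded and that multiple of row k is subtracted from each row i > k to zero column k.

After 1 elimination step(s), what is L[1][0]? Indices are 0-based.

L[1][0] = 4

Step 1: pivot at (0,0) is 8.
  row1 ← row1 − (4)·row0  ⇒  L[1][0]=4, U row1=(0, 10, 7)
  row2 ← row2 − (8)·row0  ⇒  L[2][0]=8, U row2=(0, 9, 9)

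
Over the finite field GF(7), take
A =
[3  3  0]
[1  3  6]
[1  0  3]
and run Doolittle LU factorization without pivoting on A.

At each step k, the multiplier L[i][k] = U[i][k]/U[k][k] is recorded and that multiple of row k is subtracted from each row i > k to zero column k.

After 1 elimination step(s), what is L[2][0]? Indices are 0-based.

[col 0] pivot 3
  R1 -= 5*R0 → (0, 2, 6)  (L[1][0] := 5)
  R2 -= 5*R0 → (0, 6, 3)  (L[2][0] := 5)

L[2][0] = 5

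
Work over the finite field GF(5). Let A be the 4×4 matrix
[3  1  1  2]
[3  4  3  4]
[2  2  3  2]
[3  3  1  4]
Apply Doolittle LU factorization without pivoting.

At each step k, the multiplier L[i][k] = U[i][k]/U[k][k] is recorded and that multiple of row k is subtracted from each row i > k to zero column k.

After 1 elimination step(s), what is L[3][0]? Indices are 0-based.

L[3][0] = 1

[col 0] pivot 3
  R1 -= 1*R0 → (0, 3, 2, 2)  (L[1][0] := 1)
  R2 -= 4*R0 → (0, 3, 4, 4)  (L[2][0] := 4)
  R3 -= 1*R0 → (0, 2, 0, 2)  (L[3][0] := 1)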